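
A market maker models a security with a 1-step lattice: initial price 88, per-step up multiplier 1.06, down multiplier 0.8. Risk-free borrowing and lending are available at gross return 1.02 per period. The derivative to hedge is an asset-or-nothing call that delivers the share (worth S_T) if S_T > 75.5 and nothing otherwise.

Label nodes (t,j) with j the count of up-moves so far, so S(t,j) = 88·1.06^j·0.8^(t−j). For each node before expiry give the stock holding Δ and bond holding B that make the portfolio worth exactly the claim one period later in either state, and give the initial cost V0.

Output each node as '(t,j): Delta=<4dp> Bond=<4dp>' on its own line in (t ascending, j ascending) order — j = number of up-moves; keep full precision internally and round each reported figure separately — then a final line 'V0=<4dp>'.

(0,0): Delta=4.0769 Bond=-281.3876
V0=77.3816

Risk-neutral probability p* = (R−d)/(u−d) = (1.02−0.8)/(1.06−0.8) = 0.8462.
At expiry t=1: V(1,0)=0.0000, V(1,1)=93.2800
Node (0,0) S=88.0000: V=(p*·93.2800+(1−p*)·0.0000)/1.02=77.3816; Δ=(93.2800−0.0000)/(93.2800−70.4000)=4.0769; B=V−Δ·S=-281.3876
Check: Δ(0,0)·S0 + B(0,0) = 77.3816 = V0.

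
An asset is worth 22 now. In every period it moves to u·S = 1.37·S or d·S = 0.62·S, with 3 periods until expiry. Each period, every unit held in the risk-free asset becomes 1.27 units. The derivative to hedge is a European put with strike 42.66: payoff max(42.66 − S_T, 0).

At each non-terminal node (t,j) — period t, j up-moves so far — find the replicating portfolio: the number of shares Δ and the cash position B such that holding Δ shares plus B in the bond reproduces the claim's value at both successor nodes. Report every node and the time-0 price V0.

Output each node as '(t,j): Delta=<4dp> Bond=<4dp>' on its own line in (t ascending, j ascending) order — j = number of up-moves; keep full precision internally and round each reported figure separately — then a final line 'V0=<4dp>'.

Under the risk-neutral measure, an up-move has probability p* = (R−d)/(u−d) = 0.8667 and values discount at R = 1.27.
At expiry t=3: V(3,0)=37.4168, V(3,1)=31.0742, V(3,2)=17.0591, V(3,3)=0.0000
Node (2,0) S=8.4568: V=(p*·31.0742+(1−p*)·37.4168)/1.27=25.1338; Δ=(31.0742−37.4168)/(11.5858−5.2432)=-1.0000; B=V−Δ·S=33.5906
Node (2,1) S=18.6868: V=(p*·17.0591+(1−p*)·31.0742)/1.27=14.9038; Δ=(17.0591−31.0742)/(25.6009−11.5858)=-1.0000; B=V−Δ·S=33.5906
Node (2,2) S=41.2918: V=(p*·0.0000+(1−p*)·17.0591)/1.27=1.7910; Δ=(0.0000−17.0591)/(56.5698−25.6009)=-0.5508; B=V−Δ·S=24.5364
Node (1,0) S=13.6400: V=(p*·14.9038+(1−p*)·25.1338)/1.27=12.8093; Δ=(14.9038−25.1338)/(18.6868−8.4568)=-1.0000; B=V−Δ·S=26.4493
Node (1,1) S=30.1400: V=(p*·1.7910+(1−p*)·14.9038)/1.27=2.7869; Δ=(1.7910−14.9038)/(41.2918−18.6868)=-0.5801; B=V−Δ·S=20.2706
Node (0,0) S=22.0000: V=(p*·2.7869+(1−p*)·12.8093)/1.27=3.2466; Δ=(2.7869−12.8093)/(30.1400−13.6400)=-0.6074; B=V−Δ·S=16.6098
Root portfolio cost Δ·22+B reproduces V0=3.2466.

(0,0): Delta=-0.6074 Bond=16.6098
(1,0): Delta=-1.0000 Bond=26.4493
(1,1): Delta=-0.5801 Bond=20.2706
(2,0): Delta=-1.0000 Bond=33.5906
(2,1): Delta=-1.0000 Bond=33.5906
(2,2): Delta=-0.5508 Bond=24.5364
V0=3.2466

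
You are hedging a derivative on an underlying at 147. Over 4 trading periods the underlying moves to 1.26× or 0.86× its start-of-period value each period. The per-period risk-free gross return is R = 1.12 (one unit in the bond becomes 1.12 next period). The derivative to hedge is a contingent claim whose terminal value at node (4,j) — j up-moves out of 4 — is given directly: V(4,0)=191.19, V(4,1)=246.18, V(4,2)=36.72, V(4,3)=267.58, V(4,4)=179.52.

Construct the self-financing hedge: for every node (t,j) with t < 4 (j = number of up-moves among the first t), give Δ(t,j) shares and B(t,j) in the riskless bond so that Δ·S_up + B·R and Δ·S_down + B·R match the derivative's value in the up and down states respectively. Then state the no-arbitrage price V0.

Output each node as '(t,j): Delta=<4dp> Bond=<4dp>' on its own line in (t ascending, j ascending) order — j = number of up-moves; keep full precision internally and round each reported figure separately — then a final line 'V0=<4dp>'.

(0,0): Delta=0.3699 Bond=57.8861
(1,0): Delta=0.1414 Bond=93.7135
(1,1): Delta=0.4538 Bond=49.2811
(2,0): Delta=-2.4001 Bond=381.2770
(2,1): Delta=1.0755 Bond=-43.8275
(2,2): Delta=0.2254 Bond=108.5146
(3,0): Delta=1.4703 Bond=65.1442
(3,1): Delta=-3.8226 Bond=621.8920
(3,2): Delta=2.8756 Bond=-410.3830
(3,3): Delta=-0.7487 Bond=407.9545
V0=112.2567

Since d<R<u, set p* = (R−d)/(u−d) = 0.6500; price each node as the discounted p*-expectation of its children.
Terminal payoffs: V(4,0)=191.1900, V(4,1)=246.1800, V(4,2)=36.7200, V(4,3)=267.5800, V(4,4)=179.5200
  t=3,j=0: stock 93.5002 → up 117.8103 (V=246.1800), down 80.4102 (V=191.1900). Price 202.6192; hedge Δ=1.4703, bond B=65.1442.
  t=3,j=1: stock 136.9887 → up 172.6058 (V=36.7200), down 117.8103 (V=246.1800). Price 98.2420; hedge Δ=-3.8226, bond B=621.8920.
  t=3,j=2: stock 200.7044 → up 252.8875 (V=267.5800), down 172.6058 (V=36.7200). Price 166.7670; hedge Δ=2.8756, bond B=-410.3830.
  t=3,j=3: stock 294.0553 → up 370.5096 (V=179.5200), down 252.8875 (V=267.5800). Price 187.8045; hedge Δ=-0.7487, bond B=407.9545.
  t=2,j=0: stock 108.7212 → up 136.9887 (V=98.2420), down 93.5002 (V=202.6192). Price 120.3339; hedge Δ=-2.4001, bond B=381.2770.
  t=2,j=1: stock 159.2892 → up 200.7044 (V=166.7670), down 136.9887 (V=98.2420). Price 127.4850; hedge Δ=1.0755, bond B=-43.8275.
  t=2,j=2: stock 233.3772 → up 294.0553 (V=187.8045), down 200.7044 (V=166.7670). Price 161.1083; hedge Δ=0.2254, bond B=108.5146.
  t=1,j=0: stock 126.4200 → up 159.2892 (V=127.4850), down 108.7212 (V=120.3339). Price 111.5912; hedge Δ=0.1414, bond B=93.7135.
  t=1,j=1: stock 185.2200 → up 233.3772 (V=161.1083), down 159.2892 (V=127.4850). Price 133.3394; hedge Δ=0.4538, bond B=49.2811.
  t=0,j=0: stock 147.0000 → up 185.2200 (V=133.3394), down 126.4200 (V=111.5912). Price 112.2567; hedge Δ=0.3699, bond B=57.8861.
Self-financing check: at every node Δ·S+B equals the discounted successor values.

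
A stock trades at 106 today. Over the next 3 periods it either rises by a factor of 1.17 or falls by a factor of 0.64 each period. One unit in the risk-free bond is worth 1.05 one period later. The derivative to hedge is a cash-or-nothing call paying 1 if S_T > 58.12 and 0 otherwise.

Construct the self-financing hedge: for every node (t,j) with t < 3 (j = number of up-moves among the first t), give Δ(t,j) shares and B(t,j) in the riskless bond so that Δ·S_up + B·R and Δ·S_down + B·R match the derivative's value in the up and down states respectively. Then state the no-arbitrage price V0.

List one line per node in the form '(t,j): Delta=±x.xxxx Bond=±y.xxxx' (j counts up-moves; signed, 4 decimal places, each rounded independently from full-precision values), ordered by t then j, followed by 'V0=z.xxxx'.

No-arbitrage ⇒ martingale measure with p* = (R−d)/(u−d) = 0.7736.
Terminal values V(3,·): V(3,0)=0.0000, V(3,1)=0.0000, V(3,2)=1.0000, V(3,3)=1.0000
(2,0): S=43.4176. Δ = (V_up−V_dn)/(S_up−S_dn) = (0.0000−0.0000)/(50.7986−27.7873) = 0.0000. V = [p*·0.0000 + (1−p*)·0.0000]/1.05 = 0.0000. B = V − Δ·S = 0.0000.
(2,1): S=79.3728. Δ = (V_up−V_dn)/(S_up−S_dn) = (1.0000−0.0000)/(92.8662−50.7986) = 0.0238. V = [p*·1.0000 + (1−p*)·0.0000]/1.05 = 0.7367. B = V − Δ·S = -1.1500.
(2,2): S=145.1034. Δ = (V_up−V_dn)/(S_up−S_dn) = (1.0000−1.0000)/(169.7710−92.8662) = 0.0000. V = [p*·1.0000 + (1−p*)·1.0000]/1.05 = 0.9524. B = V − Δ·S = 0.9524.
(1,0): S=67.8400. Δ = (V_up−V_dn)/(S_up−S_dn) = (0.7367−0.0000)/(79.3728−43.4176) = 0.0205. V = [p*·0.7367 + (1−p*)·0.0000]/1.05 = 0.5428. B = V − Δ·S = -0.8473.
(1,1): S=124.0200. Δ = (V_up−V_dn)/(S_up−S_dn) = (0.9524−0.7367)/(145.1034−79.3728) = 0.0033. V = [p*·0.9524 + (1−p*)·0.7367]/1.05 = 0.8605. B = V − Δ·S = 0.4537.
(0,0): S=106.0000. Δ = (V_up−V_dn)/(S_up−S_dn) = (0.8605−0.5428)/(124.0200−67.8400) = 0.0057. V = [p*·0.8605 + (1−p*)·0.5428]/1.05 = 0.7510. B = V − Δ·S = 0.1515.
The time-0 hedge costs 0.7510, which is the no-arbitrage price.

(0,0): Delta=0.0057 Bond=0.1515
(1,0): Delta=0.0205 Bond=-0.8473
(1,1): Delta=0.0033 Bond=0.4537
(2,0): Delta=0.0000 Bond=0.0000
(2,1): Delta=0.0238 Bond=-1.1500
(2,2): Delta=0.0000 Bond=0.9524
V0=0.7510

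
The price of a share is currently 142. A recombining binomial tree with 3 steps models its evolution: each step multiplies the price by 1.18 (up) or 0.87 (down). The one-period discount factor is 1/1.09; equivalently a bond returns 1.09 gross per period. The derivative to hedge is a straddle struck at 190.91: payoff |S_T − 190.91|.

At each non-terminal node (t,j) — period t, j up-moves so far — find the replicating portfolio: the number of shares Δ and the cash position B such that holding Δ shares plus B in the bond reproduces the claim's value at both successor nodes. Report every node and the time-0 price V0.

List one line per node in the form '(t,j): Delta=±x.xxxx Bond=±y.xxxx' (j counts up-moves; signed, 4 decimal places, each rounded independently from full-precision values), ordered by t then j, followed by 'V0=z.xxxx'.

The replicating-portfolio and risk-neutral prices coincide; use p* = (1.09−0.87)/(1.18−0.87) = 0.7097 for the latter.
Terminal payoffs: V(3,0)=97.4026, V(3,1)=64.0838, V(3,2)=18.8929, V(3,3)=42.4005
Node (2,0) S=107.4798: V=(p*·64.0838+(1−p*)·97.4026)/1.09=67.6670; Δ=(64.0838−97.4026)/(126.8262−93.5074)=-1.0000; B=V−Δ·S=175.1468
Node (2,1) S=145.7772: V=(p*·18.8929+(1−p*)·64.0838)/1.09=29.3696; Δ=(18.8929−64.0838)/(172.0171−126.8262)=-1.0000; B=V−Δ·S=175.1468
Node (2,2) S=197.7208: V=(p*·42.4005+(1−p*)·18.8929)/1.09=32.6383; Δ=(42.4005−18.8929)/(233.3105−172.0171)=0.3835; B=V−Δ·S=-43.1928
Node (1,0) S=123.5400: V=(p*·29.3696+(1−p*)·67.6670)/1.09=37.1451; Δ=(29.3696−67.6670)/(145.7772−107.4798)=-1.0000; B=V−Δ·S=160.6851
Node (1,1) S=167.5600: V=(p*·32.6383+(1−p*)·29.3696)/1.09=29.0728; Δ=(32.6383−29.3696)/(197.7208−145.7772)=0.0629; B=V−Δ·S=18.5285
Node (0,0) S=142.0000: V=(p*·29.0728+(1−p*)·37.1451)/1.09=28.8223; Δ=(29.0728−37.1451)/(167.5600−123.5400)=-0.1834; B=V−Δ·S=54.8622
Root portfolio cost Δ·142+B reproduces V0=28.8223.

(0,0): Delta=-0.1834 Bond=54.8622
(1,0): Delta=-1.0000 Bond=160.6851
(1,1): Delta=0.0629 Bond=18.5285
(2,0): Delta=-1.0000 Bond=175.1468
(2,1): Delta=-1.0000 Bond=175.1468
(2,2): Delta=0.3835 Bond=-43.1928
V0=28.8223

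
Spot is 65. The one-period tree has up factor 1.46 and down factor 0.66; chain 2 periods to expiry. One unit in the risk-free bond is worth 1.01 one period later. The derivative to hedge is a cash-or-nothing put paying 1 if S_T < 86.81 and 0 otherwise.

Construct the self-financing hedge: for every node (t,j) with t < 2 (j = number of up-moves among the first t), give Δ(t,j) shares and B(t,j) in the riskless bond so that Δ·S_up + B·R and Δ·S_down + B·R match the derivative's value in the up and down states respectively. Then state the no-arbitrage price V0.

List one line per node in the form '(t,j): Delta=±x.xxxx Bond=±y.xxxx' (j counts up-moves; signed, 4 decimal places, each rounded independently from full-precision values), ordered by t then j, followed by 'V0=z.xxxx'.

Under the risk-neutral measure, an up-move has probability p* = (R−d)/(u−d) = 0.4375 and values discount at R = 1.01.
Terminal values V(2,·): V(2,0)=1.0000, V(2,1)=1.0000, V(2,2)=0.0000
Node (1,0) S=42.9000: V=(p*·1.0000+(1−p*)·1.0000)/1.01=0.9901; Δ=(1.0000−1.0000)/(62.6340−28.3140)=0.0000; B=V−Δ·S=0.9901
Node (1,1) S=94.9000: V=(p*·0.0000+(1−p*)·1.0000)/1.01=0.5569; Δ=(0.0000−1.0000)/(138.5540−62.6340)=-0.0132; B=V−Δ·S=1.8069
Node (0,0) S=65.0000: V=(p*·0.5569+(1−p*)·0.9901)/1.01=0.7927; Δ=(0.5569−0.9901)/(94.9000−42.9000)=-0.0083; B=V−Δ·S=1.3341
Root portfolio cost Δ·65+B reproduces V0=0.7927.

(0,0): Delta=-0.0083 Bond=1.3341
(1,0): Delta=0.0000 Bond=0.9901
(1,1): Delta=-0.0132 Bond=1.8069
V0=0.7927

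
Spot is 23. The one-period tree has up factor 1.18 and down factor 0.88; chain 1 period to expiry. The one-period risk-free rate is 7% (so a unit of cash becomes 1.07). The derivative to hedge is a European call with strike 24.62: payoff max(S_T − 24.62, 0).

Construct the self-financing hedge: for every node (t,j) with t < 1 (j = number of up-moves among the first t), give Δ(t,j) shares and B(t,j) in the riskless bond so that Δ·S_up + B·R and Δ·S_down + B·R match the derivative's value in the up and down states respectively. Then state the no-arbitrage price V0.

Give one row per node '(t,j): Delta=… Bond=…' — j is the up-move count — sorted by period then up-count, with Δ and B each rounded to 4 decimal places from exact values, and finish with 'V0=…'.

(0,0): Delta=0.3652 Bond=-6.9084
V0=1.4916

Risk-neutral probability p* = (R−d)/(u−d) = (1.07−0.88)/(1.18−0.88) = 0.6333.
At expiry t=1: V(1,0)=0.0000, V(1,1)=2.5200
(0,0): S=23.0000. Δ = (V_up−V_dn)/(S_up−S_dn) = (2.5200−0.0000)/(27.1400−20.2400) = 0.3652. V = [p*·2.5200 + (1−p*)·0.0000]/1.07 = 1.4916. B = V − Δ·S = -6.9084.
Check: Δ(0,0)·S0 + B(0,0) = 1.4916 = V0.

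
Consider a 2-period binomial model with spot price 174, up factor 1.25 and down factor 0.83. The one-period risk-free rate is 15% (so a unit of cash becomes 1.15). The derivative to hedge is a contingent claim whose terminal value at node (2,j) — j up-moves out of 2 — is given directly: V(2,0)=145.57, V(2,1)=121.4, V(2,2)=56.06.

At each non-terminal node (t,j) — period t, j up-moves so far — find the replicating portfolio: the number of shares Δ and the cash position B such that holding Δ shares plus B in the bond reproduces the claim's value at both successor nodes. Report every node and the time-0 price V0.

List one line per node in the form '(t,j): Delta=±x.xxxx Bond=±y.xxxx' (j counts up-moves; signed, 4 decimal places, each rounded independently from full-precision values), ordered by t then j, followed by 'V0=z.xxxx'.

No-arbitrage ⇒ martingale measure with p* = (R−d)/(u−d) = 0.7619.
At expiry t=2: V(2,0)=145.5700, V(2,1)=121.4000, V(2,2)=56.0600
Node (1,0) S=144.4200: V=(p*·121.4000+(1−p*)·145.5700)/1.15=110.5694; Δ=(121.4000−145.5700)/(180.5250−119.8686)=-0.3985; B=V−Δ·S=168.1170
Node (1,1) S=217.5000: V=(p*·56.0600+(1−p*)·121.4000)/1.15=62.2758; Δ=(56.0600−121.4000)/(271.8750−180.5250)=-0.7153; B=V−Δ·S=217.8472
Node (0,0) S=174.0000: V=(p*·62.2758+(1−p*)·110.5694)/1.15=64.1515; Δ=(62.2758−110.5694)/(217.5000−144.4200)=-0.6608; B=V−Δ·S=179.1362
The time-0 hedge costs 64.1515, which is the no-arbitrage price.

(0,0): Delta=-0.6608 Bond=179.1362
(1,0): Delta=-0.3985 Bond=168.1170
(1,1): Delta=-0.7153 Bond=217.8472
V0=64.1515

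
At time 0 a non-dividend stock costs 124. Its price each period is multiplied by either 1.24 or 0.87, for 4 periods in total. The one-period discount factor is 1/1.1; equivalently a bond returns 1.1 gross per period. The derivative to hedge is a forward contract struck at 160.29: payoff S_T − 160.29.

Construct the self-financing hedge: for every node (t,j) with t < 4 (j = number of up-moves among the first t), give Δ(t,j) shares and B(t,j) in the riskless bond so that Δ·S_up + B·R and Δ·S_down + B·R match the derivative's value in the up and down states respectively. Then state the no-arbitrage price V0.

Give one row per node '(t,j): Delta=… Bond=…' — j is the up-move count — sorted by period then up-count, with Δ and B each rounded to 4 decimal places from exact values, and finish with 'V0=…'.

(0,0): Delta=1.0000 Bond=-109.4802
(1,0): Delta=1.0000 Bond=-120.4282
(1,1): Delta=1.0000 Bond=-120.4282
(2,0): Delta=1.0000 Bond=-132.4711
(2,1): Delta=1.0000 Bond=-132.4711
(2,2): Delta=1.0000 Bond=-132.4711
(3,0): Delta=1.0000 Bond=-145.7182
(3,1): Delta=1.0000 Bond=-145.7182
(3,2): Delta=1.0000 Bond=-145.7182
(3,3): Delta=1.0000 Bond=-145.7182
V0=14.5198

No-arbitrage ⇒ martingale measure with p* = (R−d)/(u−d) = 0.6216.
At expiry t=4: V(4,0)=-89.2507, V(4,1)=-59.0386, V(4,2)=-15.9776, V(4,3)=45.3966, V(4,4)=132.8725
(3,0): S=81.6544. Δ = (V_up−V_dn)/(S_up−S_dn) = (-59.0386−-89.2507)/(101.2514−71.0393) = 1.0000. V = [p*·-59.0386 + (1−p*)·-89.2507]/1.1 = -64.0638. B = V − Δ·S = -145.7182.
(3,1): S=116.3809. Δ = (V_up−V_dn)/(S_up−S_dn) = (-15.9776−-59.0386)/(144.3124−101.2514) = 1.0000. V = [p*·-15.9776 + (1−p*)·-59.0386]/1.1 = -29.3372. B = V − Δ·S = -145.7182.
(3,2): S=165.8763. Δ = (V_up−V_dn)/(S_up−S_dn) = (45.3966−-15.9776)/(205.6866−144.3124) = 1.0000. V = [p*·45.3966 + (1−p*)·-15.9776]/1.1 = 20.1581. B = V − Δ·S = -145.7182.
(3,3): S=236.4214. Δ = (V_up−V_dn)/(S_up−S_dn) = (132.8725−45.3966)/(293.1625−205.6866) = 1.0000. V = [p*·132.8725 + (1−p*)·45.3966]/1.1 = 90.7032. B = V − Δ·S = -145.7182.
(2,0): S=93.8556. Δ = (V_up−V_dn)/(S_up−S_dn) = (-29.3372−-64.0638)/(116.3809−81.6544) = 1.0000. V = [p*·-29.3372 + (1−p*)·-64.0638]/1.1 = -38.6155. B = V − Δ·S = -132.4711.
(2,1): S=133.7712. Δ = (V_up−V_dn)/(S_up−S_dn) = (20.1581−-29.3372)/(165.8763−116.3809) = 1.0000. V = [p*·20.1581 + (1−p*)·-29.3372]/1.1 = 1.3001. B = V − Δ·S = -132.4711.
(2,2): S=190.6624. Δ = (V_up−V_dn)/(S_up−S_dn) = (90.7032−20.1581)/(236.4214−165.8763) = 1.0000. V = [p*·90.7032 + (1−p*)·20.1581]/1.1 = 58.1913. B = V − Δ·S = -132.4711.
(1,0): S=107.8800. Δ = (V_up−V_dn)/(S_up−S_dn) = (1.3001−-38.6155)/(133.7712−93.8556) = 1.0000. V = [p*·1.3001 + (1−p*)·-38.6155]/1.1 = -12.5482. B = V − Δ·S = -120.4282.
(1,1): S=153.7600. Δ = (V_up−V_dn)/(S_up−S_dn) = (58.1913−1.3001)/(190.6624−133.7712) = 1.0000. V = [p*·58.1913 + (1−p*)·1.3001]/1.1 = 33.3318. B = V − Δ·S = -120.4282.
(0,0): S=124.0000. Δ = (V_up−V_dn)/(S_up−S_dn) = (33.3318−-12.5482)/(153.7600−107.8800) = 1.0000. V = [p*·33.3318 + (1−p*)·-12.5482]/1.1 = 14.5198. B = V − Δ·S = -109.4802.
The time-0 hedge costs 14.5198, which is the no-arbitrage price.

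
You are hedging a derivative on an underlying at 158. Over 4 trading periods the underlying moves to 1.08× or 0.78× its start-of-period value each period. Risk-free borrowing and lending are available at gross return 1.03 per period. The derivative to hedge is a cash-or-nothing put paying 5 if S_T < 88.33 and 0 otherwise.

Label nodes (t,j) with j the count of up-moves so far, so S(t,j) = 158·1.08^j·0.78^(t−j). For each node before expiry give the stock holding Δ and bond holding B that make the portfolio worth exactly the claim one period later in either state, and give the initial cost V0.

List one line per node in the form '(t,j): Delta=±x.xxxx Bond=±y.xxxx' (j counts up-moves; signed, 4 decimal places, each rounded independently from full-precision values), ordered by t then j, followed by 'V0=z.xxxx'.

Since d<R<u, set p* = (R−d)/(u−d) = 0.8333; price each node as the discounted p*-expectation of its children.
Terminal payoffs: V(4,0)=5.0000, V(4,1)=5.0000, V(4,2)=0.0000, V(4,3)=0.0000, V(4,4)=0.0000
(3,0): S=74.9792. Δ = (V_up−V_dn)/(S_up−S_dn) = (5.0000−5.0000)/(80.9776−58.4838) = 0.0000. V = [p*·5.0000 + (1−p*)·5.0000]/1.03 = 4.8544. B = V − Δ·S = 4.8544.
(3,1): S=103.8174. Δ = (V_up−V_dn)/(S_up−S_dn) = (0.0000−5.0000)/(112.1228−80.9776) = -0.1605. V = [p*·0.0000 + (1−p*)·5.0000]/1.03 = 0.8091. B = V − Δ·S = 17.4757.
(3,2): S=143.7471. Δ = (V_up−V_dn)/(S_up−S_dn) = (0.0000−0.0000)/(155.2469−112.1228) = 0.0000. V = [p*·0.0000 + (1−p*)·0.0000]/1.03 = 0.0000. B = V − Δ·S = 0.0000.
(3,3): S=199.0345. Δ = (V_up−V_dn)/(S_up−S_dn) = (0.0000−0.0000)/(214.9573−155.2469) = 0.0000. V = [p*·0.0000 + (1−p*)·0.0000]/1.03 = 0.0000. B = V − Δ·S = 0.0000.
(2,0): S=96.1272. Δ = (V_up−V_dn)/(S_up−S_dn) = (0.8091−4.8544)/(103.8174−74.9792) = -0.1403. V = [p*·0.8091 + (1−p*)·4.8544]/1.03 = 1.4401. B = V − Δ·S = 14.9244.
(2,1): S=133.0992. Δ = (V_up−V_dn)/(S_up−S_dn) = (0.0000−0.8091)/(143.7471−103.8174) = -0.0203. V = [p*·0.0000 + (1−p*)·0.8091]/1.03 = 0.1309. B = V − Δ·S = 2.8278.
(2,2): S=184.2912. Δ = (V_up−V_dn)/(S_up−S_dn) = (0.0000−0.0000)/(199.0345−143.7471) = 0.0000. V = [p*·0.0000 + (1−p*)·0.0000]/1.03 = 0.0000. B = V − Δ·S = 0.0000.
(1,0): S=123.2400. Δ = (V_up−V_dn)/(S_up−S_dn) = (0.1309−1.4401)/(133.0992−96.1272) = -0.0354. V = [p*·0.1309 + (1−p*)·1.4401]/1.03 = 0.3389. B = V − Δ·S = 4.7028.
(1,1): S=170.6400. Δ = (V_up−V_dn)/(S_up−S_dn) = (0.0000−0.1309)/(184.2912−133.0992) = -0.0026. V = [p*·0.0000 + (1−p*)·0.1309]/1.03 = 0.0212. B = V − Δ·S = 0.4576.
(0,0): S=158.0000. Δ = (V_up−V_dn)/(S_up−S_dn) = (0.0212−0.3389)/(170.6400−123.2400) = -0.0067. V = [p*·0.0212 + (1−p*)·0.3389]/1.03 = 0.0720. B = V − Δ·S = 1.1312.
Each (Δ,B) replicates both successor values, so the strategy is self-financing and V0 is arbitrage-free.

(0,0): Delta=-0.0067 Bond=1.1312
(1,0): Delta=-0.0354 Bond=4.7028
(1,1): Delta=-0.0026 Bond=0.4576
(2,0): Delta=-0.1403 Bond=14.9244
(2,1): Delta=-0.0203 Bond=2.8278
(2,2): Delta=0.0000 Bond=0.0000
(3,0): Delta=0.0000 Bond=4.8544
(3,1): Delta=-0.1605 Bond=17.4757
(3,2): Delta=0.0000 Bond=0.0000
(3,3): Delta=0.0000 Bond=0.0000
V0=0.0720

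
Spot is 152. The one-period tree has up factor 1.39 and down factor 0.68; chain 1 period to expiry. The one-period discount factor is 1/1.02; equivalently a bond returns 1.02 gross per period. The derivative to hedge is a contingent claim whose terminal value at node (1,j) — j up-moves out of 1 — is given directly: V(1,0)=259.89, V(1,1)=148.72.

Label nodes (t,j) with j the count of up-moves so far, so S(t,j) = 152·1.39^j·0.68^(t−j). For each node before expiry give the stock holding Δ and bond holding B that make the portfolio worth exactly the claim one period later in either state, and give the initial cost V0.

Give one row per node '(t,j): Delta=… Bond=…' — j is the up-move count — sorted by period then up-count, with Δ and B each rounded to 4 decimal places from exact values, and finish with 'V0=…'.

(0,0): Delta=-1.0301 Bond=359.1791
V0=202.6016

The replicating-portfolio and risk-neutral prices coincide; use p* = (1.02−0.68)/(1.39−0.68) = 0.4789 for the latter.
Payoff layer (t=1): V(1,0)=259.8900, V(1,1)=148.7200
(0,0): S=152.0000. Δ = (V_up−V_dn)/(S_up−S_dn) = (148.7200−259.8900)/(211.2800−103.3600) = -1.0301. V = [p*·148.7200 + (1−p*)·259.8900]/1.02 = 202.6016. B = V − Δ·S = 359.1791.
Each (Δ,B) replicates both successor values, so the strategy is self-financing and V0 is arbitrage-free.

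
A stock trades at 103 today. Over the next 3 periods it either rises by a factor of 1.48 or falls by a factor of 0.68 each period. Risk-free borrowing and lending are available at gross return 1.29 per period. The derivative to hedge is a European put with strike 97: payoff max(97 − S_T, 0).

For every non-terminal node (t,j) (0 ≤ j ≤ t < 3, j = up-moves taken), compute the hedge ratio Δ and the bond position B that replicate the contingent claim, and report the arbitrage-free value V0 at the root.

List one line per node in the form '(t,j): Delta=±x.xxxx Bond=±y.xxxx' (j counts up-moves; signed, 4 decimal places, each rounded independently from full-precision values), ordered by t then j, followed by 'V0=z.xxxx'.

Since d<R<u, set p* = (R−d)/(u−d) = 0.7625; price each node as the discounted p*-expectation of its children.
Terminal payoffs: V(3,0)=64.6135, V(3,1)=26.5117, V(3,2)=0.0000, V(3,3)=0.0000
(2,0): S=47.6272. Δ = (V_up−V_dn)/(S_up−S_dn) = (26.5117−64.6135)/(70.4883−32.3865) = -1.0000. V = [p*·26.5117 + (1−p*)·64.6135]/1.29 = 27.5666. B = V − Δ·S = 75.1938.
(2,1): S=103.6592. Δ = (V_up−V_dn)/(S_up−S_dn) = (0.0000−26.5117)/(153.4156−70.4883) = -0.3197. V = [p*·0.0000 + (1−p*)·26.5117]/1.29 = 4.8810. B = V − Δ·S = 38.0207.
(2,2): S=225.6112. Δ = (V_up−V_dn)/(S_up−S_dn) = (0.0000−0.0000)/(333.9046−153.4156) = 0.0000. V = [p*·0.0000 + (1−p*)·0.0000]/1.29 = 0.0000. B = V − Δ·S = 0.0000.
(1,0): S=70.0400. Δ = (V_up−V_dn)/(S_up−S_dn) = (4.8810−27.5666)/(103.6592−47.6272) = -0.4049. V = [p*·4.8810 + (1−p*)·27.5666]/1.29 = 7.9604. B = V − Δ·S = 36.3173.
(1,1): S=152.4400. Δ = (V_up−V_dn)/(S_up−S_dn) = (0.0000−4.8810)/(225.6112−103.6592) = -0.0400. V = [p*·0.0000 + (1−p*)·4.8810]/1.29 = 0.8986. B = V − Δ·S = 6.9999.
(0,0): S=103.0000. Δ = (V_up−V_dn)/(S_up−S_dn) = (0.8986−7.9604)/(152.4400−70.0400) = -0.0857. V = [p*·0.8986 + (1−p*)·7.9604]/1.29 = 1.9967. B = V − Δ·S = 10.8239.
The time-0 hedge costs 1.9967, which is the no-arbitrage price.

(0,0): Delta=-0.0857 Bond=10.8239
(1,0): Delta=-0.4049 Bond=36.3173
(1,1): Delta=-0.0400 Bond=6.9999
(2,0): Delta=-1.0000 Bond=75.1938
(2,1): Delta=-0.3197 Bond=38.0207
(2,2): Delta=0.0000 Bond=0.0000
V0=1.9967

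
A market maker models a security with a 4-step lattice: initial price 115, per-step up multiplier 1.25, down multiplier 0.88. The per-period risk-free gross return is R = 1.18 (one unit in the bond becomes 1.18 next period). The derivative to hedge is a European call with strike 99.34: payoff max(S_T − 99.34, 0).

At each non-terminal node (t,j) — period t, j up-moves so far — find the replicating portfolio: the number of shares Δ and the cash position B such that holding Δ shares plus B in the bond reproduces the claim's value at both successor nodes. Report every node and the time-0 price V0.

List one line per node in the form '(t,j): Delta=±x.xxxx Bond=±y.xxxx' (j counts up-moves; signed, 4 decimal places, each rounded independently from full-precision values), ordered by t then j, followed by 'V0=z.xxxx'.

(0,0): Delta=0.9955 Bond=-50.6824
(1,0): Delta=0.9720 Bond=-57.4278
(1,1): Delta=0.9993 Bond=-60.3599
(2,0): Delta=0.8302 Bond=-55.1352
(2,1): Delta=0.9953 Bond=-70.7117
(2,2): Delta=1.0000 Bond=-71.3444
(3,0): Delta=0.0000 Bond=0.0000
(3,1): Delta=0.9665 Bond=-80.2400
(3,2): Delta=1.0000 Bond=-84.1864
(3,3): Delta=1.0000 Bond=-84.1864
V0=63.7972

No-arbitrage ⇒ martingale measure with p* = (R−d)/(u−d) = 0.8108.
Payoff layer (t=4): V(4,0)=0.0000, V(4,1)=0.0000, V(4,2)=39.8100, V(4,3)=98.3162, V(4,4)=181.4217
  t=3,j=0: stock 78.3693 → up 97.9616 (V=0.0000), down 68.9650 (V=0.0000). Price 0.0000; hedge Δ=0.0000, bond B=0.0000.
  t=3,j=1: stock 111.3200 → up 139.1500 (V=39.8100), down 97.9616 (V=0.0000). Price 27.3546; hedge Δ=0.9665, bond B=-80.2400.
  t=3,j=2: stock 158.1250 → up 197.6562 (V=98.3162), down 139.1500 (V=39.8100). Price 73.9386; hedge Δ=1.0000, bond B=-84.1864.
  t=3,j=3: stock 224.6094 → up 280.7617 (V=181.4217), down 197.6562 (V=98.3162). Price 140.4229; hedge Δ=1.0000, bond B=-84.1864.
  t=2,j=0: stock 89.0560 → up 111.3200 (V=27.3546), down 78.3693 (V=0.0000). Price 18.7961; hedge Δ=0.8302, bond B=-55.1352.
  t=2,j=1: stock 126.5000 → up 158.1250 (V=73.9386), down 111.3200 (V=27.3546). Price 55.1910; hedge Δ=0.9953, bond B=-70.7117.
  t=2,j=2: stock 179.6875 → up 224.6094 (V=140.4229), down 158.1250 (V=73.9386). Price 108.3431; hedge Δ=1.0000, bond B=-71.3444.
  t=1,j=0: stock 101.2000 → up 126.5000 (V=55.1910), down 89.0560 (V=18.7961). Price 40.9368; hedge Δ=0.9720, bond B=-57.4278.
  t=1,j=1: stock 143.7500 → up 179.6875 (V=108.3431), down 126.5000 (V=55.1910). Price 83.2943; hedge Δ=0.9993, bond B=-60.3599.
  t=0,j=0: stock 115.0000 → up 143.7500 (V=83.2943), down 101.2000 (V=40.9368). Price 63.7972; hedge Δ=0.9955, bond B=-50.6824.
The time-0 hedge costs 63.7972, which is the no-arbitrage price.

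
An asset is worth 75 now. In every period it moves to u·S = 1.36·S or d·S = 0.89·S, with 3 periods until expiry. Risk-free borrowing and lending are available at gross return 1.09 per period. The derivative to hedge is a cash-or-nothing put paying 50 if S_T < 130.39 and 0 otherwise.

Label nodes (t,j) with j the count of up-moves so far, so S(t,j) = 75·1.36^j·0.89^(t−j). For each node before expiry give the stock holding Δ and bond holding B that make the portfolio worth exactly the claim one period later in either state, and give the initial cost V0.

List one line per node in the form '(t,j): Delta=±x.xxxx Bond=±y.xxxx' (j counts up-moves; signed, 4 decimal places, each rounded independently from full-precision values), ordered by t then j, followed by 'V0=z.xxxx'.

(0,0): Delta=-0.2162 Bond=51.8479
(1,0): Delta=0.0000 Bond=42.0840
(1,1): Delta=-0.4072 Bond=75.9951
(2,0): Delta=0.0000 Bond=45.8716
(2,1): Delta=0.0000 Bond=45.8716
(2,2): Delta=-0.7669 Bond=132.7347
V0=35.6342

Since d<R<u, set p* = (R−d)/(u−d) = 0.4255; price each node as the discounted p*-expectation of its children.
Payoff layer (t=3): V(3,0)=50.0000, V(3,1)=50.0000, V(3,2)=50.0000, V(3,3)=0.0000
Node (2,0) S=59.4075: V=(p*·50.0000+(1−p*)·50.0000)/1.09=45.8716; Δ=(50.0000−50.0000)/(80.7942−52.8727)=0.0000; B=V−Δ·S=45.8716
Node (2,1) S=90.7800: V=(p*·50.0000+(1−p*)·50.0000)/1.09=45.8716; Δ=(50.0000−50.0000)/(123.4608−80.7942)=0.0000; B=V−Δ·S=45.8716
Node (2,2) S=138.7200: V=(p*·0.0000+(1−p*)·50.0000)/1.09=26.3517; Δ=(0.0000−50.0000)/(188.6592−123.4608)=-0.7669; B=V−Δ·S=132.7347
Node (1,0) S=66.7500: V=(p*·45.8716+(1−p*)·45.8716)/1.09=42.0840; Δ=(45.8716−45.8716)/(90.7800−59.4075)=0.0000; B=V−Δ·S=42.0840
Node (1,1) S=102.0000: V=(p*·26.3517+(1−p*)·45.8716)/1.09=34.4635; Δ=(26.3517−45.8716)/(138.7200−90.7800)=-0.4072; B=V−Δ·S=75.9951
Node (0,0) S=75.0000: V=(p*·34.4635+(1−p*)·42.0840)/1.09=35.6342; Δ=(34.4635−42.0840)/(102.0000−66.7500)=-0.2162; B=V−Δ·S=51.8479
Each (Δ,B) replicates both successor values, so the strategy is self-financing and V0 is arbitrage-free.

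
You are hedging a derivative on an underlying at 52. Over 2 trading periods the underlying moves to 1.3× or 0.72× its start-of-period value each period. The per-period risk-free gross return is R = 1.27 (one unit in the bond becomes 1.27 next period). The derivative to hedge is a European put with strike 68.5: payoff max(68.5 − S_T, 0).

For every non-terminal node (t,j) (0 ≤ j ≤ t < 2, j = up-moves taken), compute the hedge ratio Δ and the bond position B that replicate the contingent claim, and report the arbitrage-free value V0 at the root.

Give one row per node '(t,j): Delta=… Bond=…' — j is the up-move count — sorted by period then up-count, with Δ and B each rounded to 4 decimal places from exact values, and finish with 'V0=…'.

(0,0): Delta=-0.5202 Bond=28.3257
(1,0): Delta=-1.0000 Bond=53.9370
(1,1): Delta=-0.5057 Bond=34.9938
V0=1.2749

Risk-neutral probability p* = (R−d)/(u−d) = (1.27−0.72)/(1.3−0.72) = 0.9483.
Terminal values V(2,·): V(2,0)=41.5432, V(2,1)=19.8280, V(2,2)=0.0000
Node (1,0) S=37.4400: V=(p*·19.8280+(1−p*)·41.5432)/1.27=16.4970; Δ=(19.8280−41.5432)/(48.6720−26.9568)=-1.0000; B=V−Δ·S=53.9370
Node (1,1) S=67.6000: V=(p*·0.0000+(1−p*)·19.8280)/1.27=0.8075; Δ=(0.0000−19.8280)/(87.8800−48.6720)=-0.5057; B=V−Δ·S=34.9938
Node (0,0) S=52.0000: V=(p*·0.8075+(1−p*)·16.4970)/1.27=1.2749; Δ=(0.8075−16.4970)/(67.6000−37.4400)=-0.5202; B=V−Δ·S=28.3257
Check: Δ(0,0)·S0 + B(0,0) = 1.2749 = V0.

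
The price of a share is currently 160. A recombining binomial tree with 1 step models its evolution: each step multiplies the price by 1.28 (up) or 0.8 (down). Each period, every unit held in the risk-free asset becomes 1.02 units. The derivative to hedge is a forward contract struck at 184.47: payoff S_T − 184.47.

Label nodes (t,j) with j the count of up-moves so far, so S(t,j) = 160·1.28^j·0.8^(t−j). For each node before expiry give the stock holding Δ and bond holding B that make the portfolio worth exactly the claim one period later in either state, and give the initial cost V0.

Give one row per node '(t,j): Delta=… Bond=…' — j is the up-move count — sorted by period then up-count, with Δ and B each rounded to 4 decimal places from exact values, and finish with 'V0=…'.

The replicating-portfolio and risk-neutral prices coincide; use p* = (1.02−0.8)/(1.28−0.8) = 0.4583 for the latter.
Terminal values V(1,·): V(1,0)=-56.4700, V(1,1)=20.3300
  t=0,j=0: stock 160.0000 → up 204.8000 (V=20.3300), down 128.0000 (V=-56.4700). Price -20.8529; hedge Δ=1.0000, bond B=-180.8529.
Check: Δ(0,0)·S0 + B(0,0) = -20.8529 = V0.

(0,0): Delta=1.0000 Bond=-180.8529
V0=-20.8529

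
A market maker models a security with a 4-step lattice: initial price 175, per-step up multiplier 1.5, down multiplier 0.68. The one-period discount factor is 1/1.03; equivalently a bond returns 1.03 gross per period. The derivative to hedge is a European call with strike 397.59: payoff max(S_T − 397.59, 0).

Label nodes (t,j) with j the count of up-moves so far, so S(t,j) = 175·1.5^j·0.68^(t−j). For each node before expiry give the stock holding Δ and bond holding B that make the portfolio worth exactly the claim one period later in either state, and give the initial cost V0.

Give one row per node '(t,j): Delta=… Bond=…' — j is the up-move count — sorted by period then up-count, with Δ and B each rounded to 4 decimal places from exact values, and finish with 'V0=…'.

Risk-neutral probability p* = (R−d)/(u−d) = (1.03−0.68)/(1.5−0.68) = 0.4268.
Payoff layer (t=4): V(4,0)=0.0000, V(4,1)=0.0000, V(4,2)=0.0000, V(4,3)=4.0350, V(4,4)=488.3475
Node (3,0) S=55.0256: V=(p*·0.0000+(1−p*)·0.0000)/1.03=0.0000; Δ=(0.0000−0.0000)/(82.5384−37.4174)=0.0000; B=V−Δ·S=0.0000
Node (3,1) S=121.3800: V=(p*·0.0000+(1−p*)·0.0000)/1.03=0.0000; Δ=(0.0000−0.0000)/(182.0700−82.5384)=0.0000; B=V−Δ·S=0.0000
Node (3,2) S=267.7500: V=(p*·4.0350+(1−p*)·0.0000)/1.03=1.6721; Δ=(4.0350−0.0000)/(401.6250−182.0700)=0.0184; B=V−Δ·S=-3.2486
Node (3,3) S=590.6250: V=(p*·488.3475+(1−p*)·4.0350)/1.03=204.6153; Δ=(488.3475−4.0350)/(885.9375−401.6250)=1.0000; B=V−Δ·S=-386.0097
Node (2,0) S=80.9200: V=(p*·0.0000+(1−p*)·0.0000)/1.03=0.0000; Δ=(0.0000−0.0000)/(121.3800−55.0256)=0.0000; B=V−Δ·S=0.0000
Node (2,1) S=178.5000: V=(p*·1.6721+(1−p*)·0.0000)/1.03=0.6929; Δ=(1.6721−0.0000)/(267.7500−121.3800)=0.0114; B=V−Δ·S=-1.3462
Node (2,2) S=393.7500: V=(p*·204.6153+(1−p*)·1.6721)/1.03=85.7225; Δ=(204.6153−1.6721)/(590.6250−267.7500)=0.6286; B=V−Δ·S=-161.7692
Node (1,0) S=119.0000: V=(p*·0.6929+(1−p*)·0.0000)/1.03=0.2871; Δ=(0.6929−0.0000)/(178.5000−80.9200)=0.0071; B=V−Δ·S=-0.5579
Node (1,1) S=262.5000: V=(p*·85.7225+(1−p*)·0.6929)/1.03=35.9088; Δ=(85.7225−0.6929)/(393.7500−178.5000)=0.3950; B=V−Δ·S=-67.7859
Node (0,0) S=175.0000: V=(p*·35.9088+(1−p*)·0.2871)/1.03=15.0403; Δ=(35.9088−0.2871)/(262.5000−119.0000)=0.2482; B=V−Δ·S=-28.4007
Each (Δ,B) replicates both successor values, so the strategy is self-financing and V0 is arbitrage-free.

(0,0): Delta=0.2482 Bond=-28.4007
(1,0): Delta=0.0071 Bond=-0.5579
(1,1): Delta=0.3950 Bond=-67.7859
(2,0): Delta=0.0000 Bond=0.0000
(2,1): Delta=0.0114 Bond=-1.3462
(2,2): Delta=0.6286 Bond=-161.7692
(3,0): Delta=0.0000 Bond=0.0000
(3,1): Delta=0.0000 Bond=0.0000
(3,2): Delta=0.0184 Bond=-3.2486
(3,3): Delta=1.0000 Bond=-386.0097
V0=15.0403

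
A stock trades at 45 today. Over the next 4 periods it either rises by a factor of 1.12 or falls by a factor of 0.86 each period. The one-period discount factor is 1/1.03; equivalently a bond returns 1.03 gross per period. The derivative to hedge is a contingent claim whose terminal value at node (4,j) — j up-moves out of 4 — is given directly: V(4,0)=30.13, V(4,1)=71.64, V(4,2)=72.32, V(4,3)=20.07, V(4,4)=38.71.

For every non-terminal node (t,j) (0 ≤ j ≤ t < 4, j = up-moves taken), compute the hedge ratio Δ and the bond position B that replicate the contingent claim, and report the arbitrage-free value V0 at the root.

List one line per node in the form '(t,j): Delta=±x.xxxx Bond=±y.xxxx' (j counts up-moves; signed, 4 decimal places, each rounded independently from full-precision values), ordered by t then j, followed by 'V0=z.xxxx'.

Risk-neutral probability p* = (R−d)/(u−d) = (1.03−0.86)/(1.12−0.86) = 0.6538.
At expiry t=4: V(4,0)=30.1300, V(4,1)=71.6400, V(4,2)=72.3200, V(4,3)=20.0700, V(4,4)=38.7100
Node (3,0) S=28.6225: V=(p*·71.6400+(1−p*)·30.1300)/1.03=55.6031; Δ=(71.6400−30.1300)/(32.0572−24.6154)=5.5779; B=V−Δ·S=-104.0508
Node (3,1) S=37.2758: V=(p*·72.3200+(1−p*)·71.6400)/1.03=69.9851; Δ=(72.3200−71.6400)/(41.7489−32.0572)=0.0702; B=V−Δ·S=67.3697
Node (3,2) S=48.5453: V=(p*·20.0700+(1−p*)·72.3200)/1.03=37.0452; Δ=(20.0700−72.3200)/(54.3707−41.7489)=-4.1397; B=V−Δ·S=238.0067
Node (3,3) S=63.2218: V=(p*·38.7100+(1−p*)·20.0700)/1.03=31.3181; Δ=(38.7100−20.0700)/(70.8084−54.3707)=1.1340; B=V−Δ·S=-40.3742
Node (2,0) S=33.2820: V=(p*·69.9851+(1−p*)·55.6031)/1.03=63.1133; Δ=(69.9851−55.6031)/(37.2758−28.6225)=1.6620; B=V−Δ·S=7.7979
Node (2,1) S=43.3440: V=(p*·37.0452+(1−p*)·69.9851)/1.03=47.0364; Δ=(37.0452−69.9851)/(48.5453−37.2758)=-2.9229; B=V−Δ·S=173.7282
Node (2,2) S=56.4480: V=(p*·31.3181+(1−p*)·37.0452)/1.03=32.3307; Δ=(31.3181−37.0452)/(63.2218−48.5453)=-0.3902; B=V−Δ·S=54.3577
Node (1,0) S=38.7000: V=(p*·47.0364+(1−p*)·63.1133)/1.03=51.0694; Δ=(47.0364−63.1133)/(43.3440−33.2820)=-1.5978; B=V−Δ·S=112.9037
Node (1,1) S=50.4000: V=(p*·32.3307+(1−p*)·47.0364)/1.03=36.3312; Δ=(32.3307−47.0364)/(56.4480−43.3440)=-1.1222; B=V−Δ·S=92.8915
Node (0,0) S=45.0000: V=(p*·36.3312+(1−p*)·51.0694)/1.03=40.2261; Δ=(36.3312−51.0694)/(50.4000−38.7000)=-1.2597; B=V−Δ·S=96.9115
Root portfolio cost Δ·45+B reproduces V0=40.2261.

(0,0): Delta=-1.2597 Bond=96.9115
(1,0): Delta=-1.5978 Bond=112.9037
(1,1): Delta=-1.1222 Bond=92.8915
(2,0): Delta=1.6620 Bond=7.7979
(2,1): Delta=-2.9229 Bond=173.7282
(2,2): Delta=-0.3902 Bond=54.3577
(3,0): Delta=5.5779 Bond=-104.0508
(3,1): Delta=0.0702 Bond=67.3697
(3,2): Delta=-4.1397 Bond=238.0067
(3,3): Delta=1.1340 Bond=-40.3742
V0=40.2261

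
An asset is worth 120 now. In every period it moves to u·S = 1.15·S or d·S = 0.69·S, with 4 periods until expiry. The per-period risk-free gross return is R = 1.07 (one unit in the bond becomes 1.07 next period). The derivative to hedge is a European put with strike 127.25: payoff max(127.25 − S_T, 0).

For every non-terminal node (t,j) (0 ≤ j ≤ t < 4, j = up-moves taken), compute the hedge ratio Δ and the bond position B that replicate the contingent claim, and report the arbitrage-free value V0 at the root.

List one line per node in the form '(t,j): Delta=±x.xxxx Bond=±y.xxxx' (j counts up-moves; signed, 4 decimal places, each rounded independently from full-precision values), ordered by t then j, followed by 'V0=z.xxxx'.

(0,0): Delta=-0.3111 Bond=43.7725
(1,0): Delta=-1.0000 Bond=103.8739
(1,1): Delta=-0.2241 Bond=34.8288
(2,0): Delta=-1.0000 Bond=111.1451
(2,1): Delta=-1.0000 Bond=111.1451
(2,2): Delta=-0.1261 Bond=21.7134
(3,0): Delta=-1.0000 Bond=118.9252
(3,1): Delta=-1.0000 Bond=118.9252
(3,2): Delta=-1.0000 Bond=118.9252
(3,3): Delta=-0.0157 Bond=3.0877
V0=6.4353

No-arbitrage ⇒ martingale measure with p* = (R−d)/(u−d) = 0.8261.
At expiry t=4: V(4,0)=100.0495, V(4,1)=81.9158, V(4,2)=51.6929, V(4,3)=1.3216, V(4,4)=0.0000
(3,0): S=39.4211. Δ = (V_up−V_dn)/(S_up−S_dn) = (81.9158−100.0495)/(45.3342−27.2005) = -1.0000. V = [p*·81.9158 + (1−p*)·100.0495]/1.07 = 79.5042. B = V − Δ·S = 118.9252.
(3,1): S=65.7018. Δ = (V_up−V_dn)/(S_up−S_dn) = (51.6929−81.9158)/(75.5571−45.3342) = -1.0000. V = [p*·51.6929 + (1−p*)·81.9158]/1.07 = 53.2234. B = V − Δ·S = 118.9252.
(3,2): S=109.5030. Δ = (V_up−V_dn)/(S_up−S_dn) = (1.3216−51.6929)/(125.9284−75.5571) = -1.0000. V = [p*·1.3216 + (1−p*)·51.6929]/1.07 = 9.4222. B = V − Δ·S = 118.9252.
(3,3): S=182.5050. Δ = (V_up−V_dn)/(S_up−S_dn) = (0.0000−1.3216)/(209.8807−125.9284) = -0.0157. V = [p*·0.0000 + (1−p*)·1.3216]/1.07 = 0.2148. B = V − Δ·S = 3.0877.
(2,0): S=57.1320. Δ = (V_up−V_dn)/(S_up−S_dn) = (53.2234−79.5042)/(65.7018−39.4211) = -1.0000. V = [p*·53.2234 + (1−p*)·79.5042]/1.07 = 54.0131. B = V − Δ·S = 111.1451.
(2,1): S=95.2200. Δ = (V_up−V_dn)/(S_up−S_dn) = (9.4222−53.2234)/(109.5030−65.7018) = -1.0000. V = [p*·9.4222 + (1−p*)·53.2234]/1.07 = 15.9251. B = V − Δ·S = 111.1451.
(2,2): S=158.7000. Δ = (V_up−V_dn)/(S_up−S_dn) = (0.2148−9.4222)/(182.5050−109.5030) = -0.1261. V = [p*·0.2148 + (1−p*)·9.4222]/1.07 = 1.6973. B = V − Δ·S = 21.7134.
(1,0): S=82.8000. Δ = (V_up−V_dn)/(S_up−S_dn) = (15.9251−54.0131)/(95.2200−57.1320) = -1.0000. V = [p*·15.9251 + (1−p*)·54.0131]/1.07 = 21.0739. B = V − Δ·S = 103.8739.
(1,1): S=138.0000. Δ = (V_up−V_dn)/(S_up−S_dn) = (1.6973−15.9251)/(158.7000−95.2200) = -0.2241. V = [p*·1.6973 + (1−p*)·15.9251]/1.07 = 3.8988. B = V − Δ·S = 34.8288.
(0,0): S=120.0000. Δ = (V_up−V_dn)/(S_up−S_dn) = (3.8988−21.0739)/(138.0000−82.8000) = -0.3111. V = [p*·3.8988 + (1−p*)·21.0739]/1.07 = 6.4353. B = V − Δ·S = 43.7725.
Self-financing check: at every node Δ·S+B equals the discounted successor values.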